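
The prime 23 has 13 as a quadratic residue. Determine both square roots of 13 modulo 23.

Since 23 ≡ 3 (mod 4), a square root of 13 is 13^((23+1)/4) = 13^6 mod 23.
Repeated squaring: 13^2≡8, 13^4≡18 (mod 23).
13^6 = 13^(4+2) ≡ 6 (mod 23).
Check: 6² = 36 ≡ 13 (mod 23). The two roots are 6 and 17.

6, 17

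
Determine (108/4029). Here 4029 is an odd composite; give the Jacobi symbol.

Pull out 2^2: since 4029 ≡ 5 (mod 8), (2/4029) = -1, so (2/4029)^2 = +1.
Reciprocity: 27 ≡ 3 and 4029 ≡ 1 (mod 4), so (27/4029) = +(4029/27).
Reduce top mod 27: now compute (6/27).
Pull out 2: since 27 ≡ 3 (mod 8), (2/27) = -1.
Reciprocity: 3 ≡ 3 and 27 ≡ 3 (mod 4), so (3/27) = −(27/3).
Reduce top mod 3: now compute (0/3).
Top reduces to 0: gcd > 1, so the symbol is 0.

0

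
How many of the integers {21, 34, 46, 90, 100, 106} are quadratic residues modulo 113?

2

(21/113) = -1 → non-residue.
(34/113) = -1 → non-residue.
(46/113) = -1 → non-residue.
(90/113) = -1 → non-residue.
(100/113) = +1 → QR.
(106/113) = +1 → QR.
Total quadratic residues among the 6: 2.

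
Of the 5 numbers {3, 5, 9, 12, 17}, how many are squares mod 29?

2

(3/29) = -1 → non-residue.
(5/29) = +1 → QR.
(9/29) = +1 → QR.
(12/29) = -1 → non-residue.
(17/29) = -1 → non-residue.
Total quadratic residues among the 5: 2.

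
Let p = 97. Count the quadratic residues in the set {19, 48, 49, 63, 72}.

(19/97) = -1 → non-residue.
(48/97) = +1 → QR.
(49/97) = +1 → QR.
(63/97) = -1 → non-residue.
(72/97) = +1 → QR.
Total quadratic residues among the 5: 3.

3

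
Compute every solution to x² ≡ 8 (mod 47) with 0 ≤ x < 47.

Since 47 ≡ 3 (mod 4), a square root of 8 is 8^((47+1)/4) = 8^12 mod 47.
Repeated squaring: 8^2≡17, 8^4≡7, 8^8≡2 (mod 47).
8^12 = 8^(8+4) ≡ 14 (mod 47).
Check: 14² = 196 ≡ 8 (mod 47). The two roots are 14 and 33.

14, 33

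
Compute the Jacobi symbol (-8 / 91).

1

First reduce: -8 ≡ 83 (mod 91).
Reciprocity: 83 ≡ 3 and 91 ≡ 3 (mod 4), so (83/91) = −(91/83).
Reduce top mod 83: now compute (8/83).
Pull out 2^3: since 83 ≡ 3 (mod 8), (2/83) = -1, so (2/83)^3 = -1.
Reached (1/83) = 1. Collecting the sign flips along the way, the symbol is +1.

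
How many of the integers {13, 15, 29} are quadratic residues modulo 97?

(13/97) = -1 → non-residue.
(15/97) = -1 → non-residue.
(29/97) = -1 → non-residue.
Total quadratic residues among the 3: 0.

0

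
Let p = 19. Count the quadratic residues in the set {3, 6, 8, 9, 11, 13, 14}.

(3/19) = -1 → non-residue.
(6/19) = +1 → QR.
(8/19) = -1 → non-residue.
(9/19) = +1 → QR.
(11/19) = +1 → QR.
(13/19) = -1 → non-residue.
(14/19) = -1 → non-residue.
Total quadratic residues among the 7: 3.

3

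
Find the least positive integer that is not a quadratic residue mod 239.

7

(2/239) = +1, so 2 is a residue.
(3/239) = +1, so 3 is a residue.
(4/239) = +1, so 4 is a residue.
(5/239) = +1, so 5 is a residue.
(6/239) = +1, so 6 is a residue.
(7/239) = −1, so 7 is the smallest positive non-residue mod 239.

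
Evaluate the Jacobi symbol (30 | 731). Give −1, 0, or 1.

Pull out 2: since 731 ≡ 3 (mod 8), (2/731) = -1.
Reciprocity: 15 ≡ 3 and 731 ≡ 3 (mod 4), so (15/731) = −(731/15).
Reduce top mod 15: now compute (11/15).
Reciprocity: 11 ≡ 3 and 15 ≡ 3 (mod 4), so (11/15) = −(15/11).
Reduce top mod 11: now compute (4/11).
Pull out 2^2: since 11 ≡ 3 (mod 8), (2/11) = -1, so (2/11)^2 = +1.
Reached (1/11) = 1. Collecting the sign flips along the way, the symbol is -1.

-1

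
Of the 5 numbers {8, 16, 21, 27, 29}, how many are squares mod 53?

2

(8/53) = -1 → non-residue.
(16/53) = +1 → QR.
(21/53) = -1 → non-residue.
(27/53) = -1 → non-residue.
(29/53) = +1 → QR.
Total quadratic residues among the 5: 2.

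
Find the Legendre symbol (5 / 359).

Euler's criterion: (5/359) ≡ 5^179 (mod 359).
5^2 ≡ 25 (mod 359)
5^4 ≡ 266 (mod 359)
5^8 ≡ 33 (mod 359)
5^16 ≡ 12 (mod 359)
5^32 ≡ 144 (mod 359)
5^64 ≡ 273 (mod 359)
5^128 ≡ 216 (mod 359)
5^179 = 5^(128+32+16+2+1) ≡ 1 (mod 359).
Result is 1, so (5/359) = 1.

1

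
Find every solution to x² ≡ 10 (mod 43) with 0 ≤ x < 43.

Since 43 ≡ 3 (mod 4), a square root of 10 is 10^((43+1)/4) = 10^11 mod 43.
Repeated squaring: 10^2≡14, 10^4≡24, 10^8≡17 (mod 43).
10^11 = 10^(8+2+1) ≡ 15 (mod 43).
Check: 15² = 225 ≡ 10 (mod 43). The two roots are 15 and 28.

15, 28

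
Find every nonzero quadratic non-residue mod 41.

Square k = 1,…,20 (k and 41−k give the same square):
1²=1, 2²=4, 3²=9, 4²=16, 5²=25, 6²=36, 7²≡8, 8²≡23, 9²≡40, 10²≡18, 11²≡39, 12²≡21, 13²≡5, 14²≡32, 15²≡20, 16²≡10, 17²≡2, 18²≡37, 19²≡33, 20²≡31 (mod 41).
The residues are {1, 2, 4, 5, 8, 9, 10, 16, 18, 20, 21, 23, 25, 31, 32, 33, 36, 37, 39, 40}; the non-residues are the remaining 20 nonzero classes.

3 6 7 11 12 13 14 15 17 19 22 24 26 27 28 29 30 34 35 38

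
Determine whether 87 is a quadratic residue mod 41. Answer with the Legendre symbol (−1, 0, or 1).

1

First reduce: 87 ≡ 5 (mod 41).
Reciprocity: 5 ≡ 1 and 41 ≡ 1 (mod 4), so (5/41) = +(41/5).
Reduce top mod 5: now compute (1/5).
Reached (1/5) = 1. Collecting the sign flips along the way, the symbol is +1.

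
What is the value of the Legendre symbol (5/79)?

Euler's criterion: (5/79) ≡ 5^39 (mod 79).
5^2 ≡ 25 (mod 79)
5^4 ≡ 72 (mod 79)
5^8 ≡ 49 (mod 79)
5^16 ≡ 31 (mod 79)
5^32 ≡ 13 (mod 79)
5^39 = 5^(32+4+2+1) ≡ 1 (mod 79).
Result is 1, so (5/79) = 1.

1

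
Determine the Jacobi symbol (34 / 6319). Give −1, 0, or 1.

Pull out 2: since 6319 ≡ 7 (mod 8), (2/6319) = +1.
Reciprocity: 17 ≡ 1 and 6319 ≡ 3 (mod 4), so (17/6319) = +(6319/17).
Reduce top mod 17: now compute (12/17).
Pull out 2^2: since 17 ≡ 1 (mod 8), (2/17) = +1, so (2/17)^2 = +1.
Reciprocity: 3 ≡ 3 and 17 ≡ 1 (mod 4), so (3/17) = +(17/3).
Reduce top mod 3: now compute (2/3).
Pull out 2: since 3 ≡ 3 (mod 8), (2/3) = -1.
Reached (1/3) = 1. Collecting the sign flips along the way, the symbol is -1.

-1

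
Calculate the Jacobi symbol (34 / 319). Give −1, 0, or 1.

Pull out 2: since 319 ≡ 7 (mod 8), (2/319) = +1.
Reciprocity: 17 ≡ 1 and 319 ≡ 3 (mod 4), so (17/319) = +(319/17).
Reduce top mod 17: now compute (13/17).
Reciprocity: 13 ≡ 1 and 17 ≡ 1 (mod 4), so (13/17) = +(17/13).
Reduce top mod 13: now compute (4/13).
Pull out 2^2: since 13 ≡ 5 (mod 8), (2/13) = -1, so (2/13)^2 = +1.
Reached (1/13) = 1. Collecting the sign flips along the way, the symbol is +1.

1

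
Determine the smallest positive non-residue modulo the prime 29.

2

(2/29) = −1, so 2 is the smallest positive non-residue mod 29.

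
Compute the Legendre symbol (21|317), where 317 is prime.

-1

Reciprocity: 21 ≡ 1 and 317 ≡ 1 (mod 4), so (21/317) = +(317/21).
Reduce top mod 21: now compute (2/21).
Pull out 2: since 21 ≡ 5 (mod 8), (2/21) = -1.
Reached (1/21) = 1. Collecting the sign flips along the way, the symbol is -1.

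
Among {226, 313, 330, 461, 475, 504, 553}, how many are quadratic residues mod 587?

3

(226/587) = -1 → non-residue.
(313/587) = +1 → QR.
(330/587) = -1 → non-residue.
(461/587) = +1 → QR.
(475/587) = -1 → non-residue.
(504/587) = -1 → non-residue.
(553/587) = +1 → QR.
Total quadratic residues among the 7: 3.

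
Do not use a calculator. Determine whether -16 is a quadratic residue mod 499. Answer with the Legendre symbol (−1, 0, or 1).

First reduce: -16 ≡ 483 (mod 499).
Reciprocity: 483 ≡ 3 and 499 ≡ 3 (mod 4), so (483/499) = −(499/483).
Reduce top mod 483: now compute (16/483).
Pull out 2^4: since 483 ≡ 3 (mod 8), (2/483) = -1, so (2/483)^4 = +1.
Reached (1/483) = 1. Collecting the sign flips along the way, the symbol is -1.

-1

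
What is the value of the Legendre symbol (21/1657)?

-1

Reciprocity: 21 ≡ 1 and 1657 ≡ 1 (mod 4), so (21/1657) = +(1657/21).
Reduce top mod 21: now compute (19/21).
Reciprocity: 19 ≡ 3 and 21 ≡ 1 (mod 4), so (19/21) = +(21/19).
Reduce top mod 19: now compute (2/19).
Pull out 2: since 19 ≡ 3 (mod 8), (2/19) = -1.
Reached (1/19) = 1. Collecting the sign flips along the way, the symbol is -1.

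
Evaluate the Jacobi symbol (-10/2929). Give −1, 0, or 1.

First reduce: -10 ≡ 2919 (mod 2929).
Reciprocity: 2919 ≡ 3 and 2929 ≡ 1 (mod 4), so (2919/2929) = +(2929/2919).
Reduce top mod 2919: now compute (10/2919).
Pull out 2: since 2919 ≡ 7 (mod 8), (2/2919) = +1.
Reciprocity: 5 ≡ 1 and 2919 ≡ 3 (mod 4), so (5/2919) = +(2919/5).
Reduce top mod 5: now compute (4/5).
Pull out 2^2: since 5 ≡ 5 (mod 8), (2/5) = -1, so (2/5)^2 = +1.
Reached (1/5) = 1. Collecting the sign flips along the way, the symbol is +1.

1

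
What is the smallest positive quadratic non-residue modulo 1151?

(2/1151) = +1, so 2 is a residue.
(3/1151) = +1, so 3 is a residue.
(4/1151) = +1, so 4 is a residue.
(5/1151) = +1, so 5 is a residue.
(6/1151) = +1, so 6 is a residue.
(7/1151) = +1, so 7 is a residue.
(8/1151) = +1, so 8 is a residue.
(9/1151) = +1, so 9 is a residue.
(10/1151) = +1, so 10 is a residue.
(11/1151) = +1, so 11 is a residue.
(12/1151) = +1, so 12 is a residue.
(13/1151) = −1, so 13 is the smallest positive non-residue mod 1151.

13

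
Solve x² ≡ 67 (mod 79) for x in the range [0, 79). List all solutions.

Since 79 ≡ 3 (mod 4), a square root of 67 is 67^((79+1)/4) = 67^20 mod 79.
Repeated squaring: 67^2≡65, 67^4≡38, 67^8≡22, 67^16≡10 (mod 79).
67^20 = 67^(16+4) ≡ 64 (mod 79).
Check: 64² = 4096 ≡ 67 (mod 79). The two roots are 15 and 64.

15, 64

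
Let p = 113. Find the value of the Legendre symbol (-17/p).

-1

First reduce: -17 ≡ 96 (mod 113).
Pull out 2^5: since 113 ≡ 1 (mod 8), (2/113) = +1, so (2/113)^5 = +1.
Reciprocity: 3 ≡ 3 and 113 ≡ 1 (mod 4), so (3/113) = +(113/3).
Reduce top mod 3: now compute (2/3).
Pull out 2: since 3 ≡ 3 (mod 8), (2/3) = -1.
Reached (1/3) = 1. Collecting the sign flips along the way, the symbol is -1.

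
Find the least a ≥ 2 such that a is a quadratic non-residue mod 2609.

(2/2609) = +1, so 2 is a residue.
(3/2609) = −1, so 3 is the smallest positive non-residue mod 2609.

3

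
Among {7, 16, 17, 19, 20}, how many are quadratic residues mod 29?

3

(7/29) = +1 → QR.
(16/29) = +1 → QR.
(17/29) = -1 → non-residue.
(19/29) = -1 → non-residue.
(20/29) = +1 → QR.
Total quadratic residues among the 5: 3.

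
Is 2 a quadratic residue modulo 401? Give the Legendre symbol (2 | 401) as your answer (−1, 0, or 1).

1

Pull out 2: since 401 ≡ 1 (mod 8), (2/401) = +1.
Reached (1/401) = 1. Collecting the sign flips along the way, the symbol is +1.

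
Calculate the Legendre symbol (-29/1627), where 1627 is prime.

1

First reduce: -29 ≡ 1598 (mod 1627).
Pull out 2: since 1627 ≡ 3 (mod 8), (2/1627) = -1.
Reciprocity: 799 ≡ 3 and 1627 ≡ 3 (mod 4), so (799/1627) = −(1627/799).
Reduce top mod 799: now compute (29/799).
Reciprocity: 29 ≡ 1 and 799 ≡ 3 (mod 4), so (29/799) = +(799/29).
Reduce top mod 29: now compute (16/29).
Pull out 2^4: since 29 ≡ 5 (mod 8), (2/29) = -1, so (2/29)^4 = +1.
Reached (1/29) = 1. Collecting the sign flips along the way, the symbol is +1.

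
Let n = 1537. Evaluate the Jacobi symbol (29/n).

0

Reciprocity: 29 ≡ 1 and 1537 ≡ 1 (mod 4), so (29/1537) = +(1537/29).
Reduce top mod 29: now compute (0/29).
Top reduces to 0: gcd > 1, so the symbol is 0.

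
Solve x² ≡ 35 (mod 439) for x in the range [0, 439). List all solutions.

107, 332

Since 439 ≡ 3 (mod 4), a square root of 35 is 35^((439+1)/4) = 35^110 mod 439.
Repeated squaring: 35^2≡347, 35^4≡123, 35^8≡203, 35^16≡382, 35^32≡176, 35^64≡246 (mod 439).
35^110 = 35^(64+32+8+4+2) ≡ 332 (mod 439).
Check: 332² = 110224 ≡ 35 (mod 439). The two roots are 107 and 332.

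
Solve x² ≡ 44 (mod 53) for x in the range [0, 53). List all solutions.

53 ≡ 1 (mod 4), so we find a root by search.
Trying successive values, 16² = 256 ≡ 44 (mod 53). The other root is 53 − 16 = 37.

16, 37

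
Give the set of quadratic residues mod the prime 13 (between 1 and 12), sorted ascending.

1, 3, 4, 9, 10, 12

Square k = 1,…,6 (k and 13−k give the same square):
1²=1, 2²=4, 3²=9, 4²≡3, 5²≡12, 6²≡10 (mod 13).
So the quadratic residues mod 13 are {1, 3, 4, 9, 10, 12}.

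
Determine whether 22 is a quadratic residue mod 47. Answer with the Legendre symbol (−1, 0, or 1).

Euler's criterion: (22/47) ≡ 22^23 (mod 47).
22^2 ≡ 14 (mod 47)
22^4 ≡ 8 (mod 47)
22^8 ≡ 17 (mod 47)
22^16 ≡ 7 (mod 47)
22^23 = 22^(16+4+2+1) ≡ 46 (mod 47).
Result is 46 ≡ −1, so (22/47) = −1.

-1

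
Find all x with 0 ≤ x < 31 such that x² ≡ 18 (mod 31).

7, 24

Since 31 ≡ 3 (mod 4), a square root of 18 is 18^((31+1)/4) = 18^8 mod 31.
Repeated squaring: 18^2≡14, 18^4≡10, 18^8≡7 (mod 31).
18^8 = 18^(8) ≡ 7 (mod 31).
Check: 7² = 49 ≡ 18 (mod 31). The two roots are 7 and 24.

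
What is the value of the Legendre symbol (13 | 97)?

Euler's criterion: (13/97) ≡ 13^48 (mod 97).
13^2 ≡ 72 (mod 97)
13^4 ≡ 43 (mod 97)
13^8 ≡ 6 (mod 97)
13^16 ≡ 36 (mod 97)
13^32 ≡ 35 (mod 97)
13^48 = 13^(32+16) ≡ 96 (mod 97).
Result is 96 ≡ −1, so (13/97) = −1.

-1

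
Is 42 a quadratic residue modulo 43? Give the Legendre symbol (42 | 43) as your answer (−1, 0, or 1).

-1

Pull out 2: since 43 ≡ 3 (mod 8), (2/43) = -1.
Reciprocity: 21 ≡ 1 and 43 ≡ 3 (mod 4), so (21/43) = +(43/21).
Reduce top mod 21: now compute (1/21).
Reached (1/21) = 1. Collecting the sign flips along the way, the symbol is -1.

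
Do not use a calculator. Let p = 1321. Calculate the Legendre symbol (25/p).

Reciprocity: 25 ≡ 1 and 1321 ≡ 1 (mod 4), so (25/1321) = +(1321/25).
Reduce top mod 25: now compute (21/25).
Reciprocity: 21 ≡ 1 and 25 ≡ 1 (mod 4), so (21/25) = +(25/21).
Reduce top mod 21: now compute (4/21).
Pull out 2^2: since 21 ≡ 5 (mod 8), (2/21) = -1, so (2/21)^2 = +1.
Reached (1/21) = 1. Collecting the sign flips along the way, the symbol is +1.

1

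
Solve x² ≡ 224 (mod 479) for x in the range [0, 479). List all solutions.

Since 479 ≡ 3 (mod 4), a square root of 224 is 224^((479+1)/4) = 224^120 mod 479.
Repeated squaring: 224^2≡360, 224^4≡270, 224^8≡92, 224^16≡321, 224^32≡56, 224^64≡262 (mod 479).
224^120 = 224^(64+32+16+8) ≡ 163 (mod 479).
Check: 163² = 26569 ≡ 224 (mod 479). The two roots are 163 and 316.

163, 316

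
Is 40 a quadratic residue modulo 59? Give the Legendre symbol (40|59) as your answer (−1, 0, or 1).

Pull out 2^3: since 59 ≡ 3 (mod 8), (2/59) = -1, so (2/59)^3 = -1.
Reciprocity: 5 ≡ 1 and 59 ≡ 3 (mod 4), so (5/59) = +(59/5).
Reduce top mod 5: now compute (4/5).
Pull out 2^2: since 5 ≡ 5 (mod 8), (2/5) = -1, so (2/5)^2 = +1.
Reached (1/5) = 1. Collecting the sign flips along the way, the symbol is -1.

-1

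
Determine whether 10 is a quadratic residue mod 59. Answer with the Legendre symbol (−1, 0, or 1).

-1

Pull out 2: since 59 ≡ 3 (mod 8), (2/59) = -1.
Reciprocity: 5 ≡ 1 and 59 ≡ 3 (mod 4), so (5/59) = +(59/5).
Reduce top mod 5: now compute (4/5).
Pull out 2^2: since 5 ≡ 5 (mod 8), (2/5) = -1, so (2/5)^2 = +1.
Reached (1/5) = 1. Collecting the sign flips along the way, the symbol is -1.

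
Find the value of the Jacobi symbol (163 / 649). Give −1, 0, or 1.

1

Reciprocity: 163 ≡ 3 and 649 ≡ 1 (mod 4), so (163/649) = +(649/163).
Reduce top mod 163: now compute (160/163).
Pull out 2^5: since 163 ≡ 3 (mod 8), (2/163) = -1, so (2/163)^5 = -1.
Reciprocity: 5 ≡ 1 and 163 ≡ 3 (mod 4), so (5/163) = +(163/5).
Reduce top mod 5: now compute (3/5).
Reciprocity: 3 ≡ 3 and 5 ≡ 1 (mod 4), so (3/5) = +(5/3).
Reduce top mod 3: now compute (2/3).
Pull out 2: since 3 ≡ 3 (mod 8), (2/3) = -1.
Reached (1/3) = 1. Collecting the sign flips along the way, the symbol is +1.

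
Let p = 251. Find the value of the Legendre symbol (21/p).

1

Reciprocity: 21 ≡ 1 and 251 ≡ 3 (mod 4), so (21/251) = +(251/21).
Reduce top mod 21: now compute (20/21).
Pull out 2^2: since 21 ≡ 5 (mod 8), (2/21) = -1, so (2/21)^2 = +1.
Reciprocity: 5 ≡ 1 and 21 ≡ 1 (mod 4), so (5/21) = +(21/5).
Reduce top mod 5: now compute (1/5).
Reached (1/5) = 1. Collecting the sign flips along the way, the symbol is +1.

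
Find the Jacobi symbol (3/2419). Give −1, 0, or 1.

Reciprocity: 3 ≡ 3 and 2419 ≡ 3 (mod 4), so (3/2419) = −(2419/3).
Reduce top mod 3: now compute (1/3).
Reached (1/3) = 1. Collecting the sign flips along the way, the symbol is -1.

-1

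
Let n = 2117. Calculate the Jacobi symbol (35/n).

1

Reciprocity: 35 ≡ 3 and 2117 ≡ 1 (mod 4), so (35/2117) = +(2117/35).
Reduce top mod 35: now compute (17/35).
Reciprocity: 17 ≡ 1 and 35 ≡ 3 (mod 4), so (17/35) = +(35/17).
Reduce top mod 17: now compute (1/17).
Reached (1/17) = 1. Collecting the sign flips along the way, the symbol is +1.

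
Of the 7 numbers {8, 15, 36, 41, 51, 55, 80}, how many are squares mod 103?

(8/103) = +1 → QR.
(15/103) = +1 → QR.
(36/103) = +1 → QR.
(41/103) = +1 → QR.
(51/103) = -1 → non-residue.
(55/103) = +1 → QR.
(80/103) = -1 → non-residue.
Total quadratic residues among the 7: 5.

5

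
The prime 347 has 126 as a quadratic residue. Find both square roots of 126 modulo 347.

57, 290

Since 347 ≡ 3 (mod 4), a square root of 126 is 126^((347+1)/4) = 126^87 mod 347.
Repeated squaring: 126^2≡261, 126^4≡109, 126^8≡83, 126^16≡296, 126^32≡172, 126^64≡89 (mod 347).
126^87 = 126^(64+16+4+2+1) ≡ 290 (mod 347).
Check: 290² = 84100 ≡ 126 (mod 347). The two roots are 57 and 290.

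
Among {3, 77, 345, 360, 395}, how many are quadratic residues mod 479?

4

(3/479) = +1 → QR.
(77/479) = +1 → QR.
(345/479) = +1 → QR.
(360/479) = +1 → QR.
(395/479) = -1 → non-residue.
Total quadratic residues among the 5: 4.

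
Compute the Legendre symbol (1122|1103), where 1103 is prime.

Euler's criterion: (1122/1103) ≡ 19^551 (mod 1103).
19^2 ≡ 361 (mod 1103)
19^4 ≡ 167 (mod 1103)
19^8 ≡ 314 (mod 1103)
19^16 ≡ 429 (mod 1103)
19^32 ≡ 943 (mod 1103)
19^64 ≡ 231 (mod 1103)
19^128 ≡ 417 (mod 1103)
19^256 ≡ 718 (mod 1103)
19^512 ≡ 423 (mod 1103)
19^551 = 19^(512+32+4+2+1) ≡ 1102 (mod 1103).
Result is 1102 ≡ −1, so (1122/1103) = −1.

-1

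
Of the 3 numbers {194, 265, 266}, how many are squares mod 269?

1

(194/269) = -1 → non-residue.
(265/269) = +1 → QR.
(266/269) = -1 → non-residue.
Total quadratic residues among the 3: 1.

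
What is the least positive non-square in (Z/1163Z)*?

2

(2/1163) = −1, so 2 is the smallest positive non-residue mod 1163.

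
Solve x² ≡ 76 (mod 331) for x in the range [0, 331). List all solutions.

Since 331 ≡ 3 (mod 4), a square root of 76 is 76^((331+1)/4) = 76^83 mod 331.
Repeated squaring: 76^2≡149, 76^4≡24, 76^8≡245, 76^16≡114, 76^32≡87, 76^64≡287 (mod 331).
76^83 = 76^(64+16+2+1) ≡ 71 (mod 331).
Check: 71² = 5041 ≡ 76 (mod 331). The two roots are 71 and 260.

71, 260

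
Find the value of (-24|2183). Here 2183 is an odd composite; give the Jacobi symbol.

First reduce: -24 ≡ 2159 (mod 2183).
Reciprocity: 2159 ≡ 3 and 2183 ≡ 3 (mod 4), so (2159/2183) = −(2183/2159).
Reduce top mod 2159: now compute (24/2159).
Pull out 2^3: since 2159 ≡ 7 (mod 8), (2/2159) = +1, so (2/2159)^3 = +1.
Reciprocity: 3 ≡ 3 and 2159 ≡ 3 (mod 4), so (3/2159) = −(2159/3).
Reduce top mod 3: now compute (2/3).
Pull out 2: since 3 ≡ 3 (mod 8), (2/3) = -1.
Reached (1/3) = 1. Collecting the sign flips along the way, the symbol is -1.

-1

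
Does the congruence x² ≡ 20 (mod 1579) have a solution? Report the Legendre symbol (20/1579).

Pull out 2^2: since 1579 ≡ 3 (mod 8), (2/1579) = -1, so (2/1579)^2 = +1.
Reciprocity: 5 ≡ 1 and 1579 ≡ 3 (mod 4), so (5/1579) = +(1579/5).
Reduce top mod 5: now compute (4/5).
Pull out 2^2: since 5 ≡ 5 (mod 8), (2/5) = -1, so (2/5)^2 = +1.
Reached (1/5) = 1. Collecting the sign flips along the way, the symbol is +1.

1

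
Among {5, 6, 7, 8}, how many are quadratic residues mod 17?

1

(5/17) = -1 → non-residue.
(6/17) = -1 → non-residue.
(7/17) = -1 → non-residue.
(8/17) = +1 → QR.
Total quadratic residues among the 4: 1.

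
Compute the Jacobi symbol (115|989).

0

Reciprocity: 115 ≡ 3 and 989 ≡ 1 (mod 4), so (115/989) = +(989/115).
Reduce top mod 115: now compute (69/115).
Reciprocity: 69 ≡ 1 and 115 ≡ 3 (mod 4), so (69/115) = +(115/69).
Reduce top mod 69: now compute (46/69).
Pull out 2: since 69 ≡ 5 (mod 8), (2/69) = -1.
Reciprocity: 23 ≡ 3 and 69 ≡ 1 (mod 4), so (23/69) = +(69/23).
Reduce top mod 23: now compute (0/23).
Top reduces to 0: gcd > 1, so the symbol is 0.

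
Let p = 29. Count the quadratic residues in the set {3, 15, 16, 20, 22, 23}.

4

(3/29) = -1 → non-residue.
(15/29) = -1 → non-residue.
(16/29) = +1 → QR.
(20/29) = +1 → QR.
(22/29) = +1 → QR.
(23/29) = +1 → QR.
Total quadratic residues among the 6: 4.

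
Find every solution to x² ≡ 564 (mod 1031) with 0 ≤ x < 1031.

Since 1031 ≡ 3 (mod 4), a square root of 564 is 564^((1031+1)/4) = 564^258 mod 1031.
Repeated squaring: 564^2≡548, 564^4≡283, 564^8≡702, 564^16≡1017, 564^32≡196, 564^64≡269, 564^128≡191, 564^256≡396 (mod 1031).
564^258 = 564^(256+2) ≡ 498 (mod 1031).
Check: 498² = 248004 ≡ 564 (mod 1031). The two roots are 498 and 533.

498, 533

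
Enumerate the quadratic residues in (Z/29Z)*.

Square k = 1,…,14 (k and 29−k give the same square):
1²=1, 2²=4, 3²=9, 4²=16, 5²=25, 6²≡7, 7²≡20, 8²≡6, 9²≡23, 10²≡13, 11²≡5, 12²≡28, 13²≡24, 14²≡22 (mod 29).
So the quadratic residues mod 29 are {1, 4, 5, 6, 7, 9, 13, 16, 20, 22, 23, 24, 25, 28}.

1,4,5,6,7,9,13,16,20,22,23,24,25,28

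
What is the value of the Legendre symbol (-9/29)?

Euler's criterion: (-9/29) ≡ 20^14 (mod 29).
20^2 ≡ 23 (mod 29)
20^4 ≡ 7 (mod 29)
20^8 ≡ 20 (mod 29)
20^14 = 20^(8+4+2) ≡ 1 (mod 29).
Result is 1, so (-9/29) = 1.

1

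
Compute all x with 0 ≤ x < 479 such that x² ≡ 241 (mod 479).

215, 264

Since 479 ≡ 3 (mod 4), a square root of 241 is 241^((479+1)/4) = 241^120 mod 479.
Repeated squaring: 241^2≡122, 241^4≡35, 241^8≡267, 241^16≡397, 241^32≡18, 241^64≡324 (mod 479).
241^120 = 241^(64+32+16+8) ≡ 264 (mod 479).
Check: 264² = 69696 ≡ 241 (mod 479). The two roots are 215 and 264.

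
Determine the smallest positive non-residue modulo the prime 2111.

7

(2/2111) = +1, so 2 is a residue.
(3/2111) = +1, so 3 is a residue.
(4/2111) = +1, so 4 is a residue.
(5/2111) = +1, so 5 is a residue.
(6/2111) = +1, so 6 is a residue.
(7/2111) = −1, so 7 is the smallest positive non-residue mod 2111.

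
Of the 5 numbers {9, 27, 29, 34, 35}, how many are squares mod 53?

2

(9/53) = +1 → QR.
(27/53) = -1 → non-residue.
(29/53) = +1 → QR.
(34/53) = -1 → non-residue.
(35/53) = -1 → non-residue.
Total quadratic residues among the 5: 2.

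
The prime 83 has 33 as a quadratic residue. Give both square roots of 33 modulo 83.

38, 45

Since 83 ≡ 3 (mod 4), a square root of 33 is 33^((83+1)/4) = 33^21 mod 83.
Repeated squaring: 33^2≡10, 33^4≡17, 33^8≡40, 33^16≡23 (mod 83).
33^21 = 33^(16+4+1) ≡ 38 (mod 83).
Check: 38² = 1444 ≡ 33 (mod 83). The two roots are 38 and 45.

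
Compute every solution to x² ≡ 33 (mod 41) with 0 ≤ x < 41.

19, 22

41 ≡ 1 (mod 4), so we find a root by search.
Trying successive values, 19² = 361 ≡ 33 (mod 41). The other root is 41 − 19 = 22.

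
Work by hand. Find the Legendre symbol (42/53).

Euler's criterion: (42/53) ≡ 42^26 (mod 53).
42^2 ≡ 15 (mod 53)
42^4 ≡ 13 (mod 53)
42^8 ≡ 10 (mod 53)
42^16 ≡ 47 (mod 53)
42^26 = 42^(16+8+2) ≡ 1 (mod 53).
Result is 1, so (42/53) = 1.

1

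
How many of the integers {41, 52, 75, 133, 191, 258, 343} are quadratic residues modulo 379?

2

(41/379) = +1 → QR.
(52/379) = -1 → non-residue.
(75/379) = -1 → non-residue.
(133/379) = -1 → non-residue.
(191/379) = +1 → QR.
(258/379) = -1 → non-residue.
(343/379) = -1 → non-residue.
Total quadratic residues among the 7: 2.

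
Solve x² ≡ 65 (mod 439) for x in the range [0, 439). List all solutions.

Since 439 ≡ 3 (mod 4), a square root of 65 is 65^((439+1)/4) = 65^110 mod 439.
Repeated squaring: 65^2≡274, 65^4≡7, 65^8≡49, 65^16≡206, 65^32≡292, 65^64≡98 (mod 439).
65^110 = 65^(64+32+8+4+2) ≡ 282 (mod 439).
Check: 282² = 79524 ≡ 65 (mod 439). The two roots are 157 and 282.

157, 282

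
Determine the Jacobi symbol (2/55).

1

Pull out 2: since 55 ≡ 7 (mod 8), (2/55) = +1.
Reached (1/55) = 1. Collecting the sign flips along the way, the symbol is +1.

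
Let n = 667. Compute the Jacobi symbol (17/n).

Reciprocity: 17 ≡ 1 and 667 ≡ 3 (mod 4), so (17/667) = +(667/17).
Reduce top mod 17: now compute (4/17).
Pull out 2^2: since 17 ≡ 1 (mod 8), (2/17) = +1, so (2/17)^2 = +1.
Reached (1/17) = 1. Collecting the sign flips along the way, the symbol is +1.

1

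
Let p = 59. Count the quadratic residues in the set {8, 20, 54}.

1

(8/59) = -1 → non-residue.
(20/59) = +1 → QR.
(54/59) = -1 → non-residue.
Total quadratic residues among the 3: 1.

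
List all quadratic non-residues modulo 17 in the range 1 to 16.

Square k = 1,…,8 (k and 17−k give the same square):
1²=1, 2²=4, 3²=9, 4²=16, 5²≡8, 6²≡2, 7²≡15, 8²≡13 (mod 17).
The residues are {1, 2, 4, 8, 9, 13, 15, 16}; the non-residues are the remaining 8 nonzero classes.

3,5,6,7,10,11,12,14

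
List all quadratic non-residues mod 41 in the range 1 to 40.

Square k = 1,…,20 (k and 41−k give the same square):
1²=1, 2²=4, 3²=9, 4²=16, 5²=25, 6²=36, 7²≡8, 8²≡23, 9²≡40, 10²≡18, 11²≡39, 12²≡21, 13²≡5, 14²≡32, 15²≡20, 16²≡10, 17²≡2, 18²≡37, 19²≡33, 20²≡31 (mod 41).
The residues are {1, 2, 4, 5, 8, 9, 10, 16, 18, 20, 21, 23, 25, 31, 32, 33, 36, 37, 39, 40}; the non-residues are the remaining 20 nonzero classes.

3,6,7,11,12,13,14,15,17,19,22,24,26,27,28,29,30,34,35,38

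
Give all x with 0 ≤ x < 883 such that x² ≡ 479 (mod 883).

235, 648

Since 883 ≡ 3 (mod 4), a square root of 479 is 479^((883+1)/4) = 479^221 mod 883.
Repeated squaring: 479^2≡744, 479^4≡778, 479^8≡429, 479^16≡377, 479^32≡849, 479^64≡273, 479^128≡357 (mod 883).
479^221 = 479^(128+64+16+8+4+1) ≡ 235 (mod 883).
Check: 235² = 55225 ≡ 479 (mod 883). The two roots are 235 and 648.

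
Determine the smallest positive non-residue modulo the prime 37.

(2/37) = −1, so 2 is the smallest positive non-residue mod 37.

2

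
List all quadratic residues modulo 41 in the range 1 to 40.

Square k = 1,…,20 (k and 41−k give the same square):
1²=1, 2²=4, 3²=9, 4²=16, 5²=25, 6²=36, 7²≡8, 8²≡23, 9²≡40, 10²≡18, 11²≡39, 12²≡21, 13²≡5, 14²≡32, 15²≡20, 16²≡10, 17²≡2, 18²≡37, 19²≡33, 20²≡31 (mod 41).
So the quadratic residues mod 41 are {1, 2, 4, 5, 8, 9, 10, 16, 18, 20, 21, 23, 25, 31, 32, 33, 36, 37, 39, 40}.

1, 2, 4, 5, 8, 9, 10, 16, 18, 20, 21, 23, 25, 31, 32, 33, 36, 37, 39, 40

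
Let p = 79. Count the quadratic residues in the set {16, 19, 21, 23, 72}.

5

(16/79) = +1 → QR.
(19/79) = +1 → QR.
(21/79) = +1 → QR.
(23/79) = +1 → QR.
(72/79) = +1 → QR.
Total quadratic residues among the 5: 5.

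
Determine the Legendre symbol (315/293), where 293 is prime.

Euler's criterion: (315/293) ≡ 22^146 (mod 293).
22^2 ≡ 191 (mod 293)
22^4 ≡ 149 (mod 293)
22^8 ≡ 226 (mod 293)
22^16 ≡ 94 (mod 293)
22^32 ≡ 46 (mod 293)
22^64 ≡ 65 (mod 293)
22^128 ≡ 123 (mod 293)
22^146 = 22^(128+16+2) ≡ 1 (mod 293).
Result is 1, so (315/293) = 1.

1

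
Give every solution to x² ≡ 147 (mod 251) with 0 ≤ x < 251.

Since 251 ≡ 3 (mod 4), a square root of 147 is 147^((251+1)/4) = 147^63 mod 251.
Repeated squaring: 147^2≡23, 147^4≡27, 147^8≡227, 147^16≡74, 147^32≡205 (mod 251).
147^63 = 147^(32+16+8+4+2+1) ≡ 221 (mod 251).
Check: 221² = 48841 ≡ 147 (mod 251). The two roots are 30 and 221.

30, 221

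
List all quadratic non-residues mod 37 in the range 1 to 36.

2 5 6 8 13 14 15 17 18 19 20 22 23 24 29 31 32 35

Square k = 1,…,18 (k and 37−k give the same square):
1²=1, 2²=4, 3²=9, 4²=16, 5²=25, 6²=36, 7²≡12, 8²≡27, 9²≡7, 10²≡26, 11²≡10, 12²≡33, 13²≡21, 14²≡11, 15²≡3, 16²≡34, 17²≡30, 18²≡28 (mod 37).
The residues are {1, 3, 4, 7, 9, 10, 11, 12, 16, 21, 25, 26, 27, 28, 30, 33, 34, 36}; the non-residues are the remaining 18 nonzero classes.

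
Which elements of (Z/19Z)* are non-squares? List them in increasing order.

2 3 8 10 12 13 14 15 18

Square k = 1,…,9 (k and 19−k give the same square):
1²=1, 2²=4, 3²=9, 4²=16, 5²≡6, 6²≡17, 7²≡11, 8²≡7, 9²≡5 (mod 19).
The residues are {1, 4, 5, 6, 7, 9, 11, 16, 17}; the non-residues are the remaining 9 nonzero classes.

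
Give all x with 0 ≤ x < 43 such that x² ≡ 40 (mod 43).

13, 30

Since 43 ≡ 3 (mod 4), a square root of 40 is 40^((43+1)/4) = 40^11 mod 43.
Repeated squaring: 40^2≡9, 40^4≡38, 40^8≡25 (mod 43).
40^11 = 40^(8+2+1) ≡ 13 (mod 43).
Check: 13² = 169 ≡ 40 (mod 43). The two roots are 13 and 30.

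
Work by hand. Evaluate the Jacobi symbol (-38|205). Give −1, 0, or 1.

First reduce: -38 ≡ 167 (mod 205).
Reciprocity: 167 ≡ 3 and 205 ≡ 1 (mod 4), so (167/205) = +(205/167).
Reduce top mod 167: now compute (38/167).
Pull out 2: since 167 ≡ 7 (mod 8), (2/167) = +1.
Reciprocity: 19 ≡ 3 and 167 ≡ 3 (mod 4), so (19/167) = −(167/19).
Reduce top mod 19: now compute (15/19).
Reciprocity: 15 ≡ 3 and 19 ≡ 3 (mod 4), so (15/19) = −(19/15).
Reduce top mod 15: now compute (4/15).
Pull out 2^2: since 15 ≡ 7 (mod 8), (2/15) = +1, so (2/15)^2 = +1.
Reached (1/15) = 1. Collecting the sign flips along the way, the symbol is +1.

1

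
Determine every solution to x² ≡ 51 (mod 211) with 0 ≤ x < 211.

85, 126

Since 211 ≡ 3 (mod 4), a square root of 51 is 51^((211+1)/4) = 51^53 mod 211.
Repeated squaring: 51^2≡69, 51^4≡119, 51^8≡24, 51^16≡154, 51^32≡84 (mod 211).
51^53 = 51^(32+16+4+1) ≡ 126 (mod 211).
Check: 126² = 15876 ≡ 51 (mod 211). The two roots are 85 and 126.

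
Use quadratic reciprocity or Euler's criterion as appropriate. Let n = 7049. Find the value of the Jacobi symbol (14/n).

0

Pull out 2: since 7049 ≡ 1 (mod 8), (2/7049) = +1.
Reciprocity: 7 ≡ 3 and 7049 ≡ 1 (mod 4), so (7/7049) = +(7049/7).
Reduce top mod 7: now compute (0/7).
Top reduces to 0: gcd > 1, so the symbol is 0.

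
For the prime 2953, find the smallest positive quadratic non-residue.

(2/2953) = +1, so 2 is a residue.
(3/2953) = +1, so 3 is a residue.
(4/2953) = +1, so 4 is a residue.
(5/2953) = −1, so 5 is the smallest positive non-residue mod 2953.

5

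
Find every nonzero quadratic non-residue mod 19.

Square k = 1,…,9 (k and 19−k give the same square):
1²=1, 2²=4, 3²=9, 4²=16, 5²≡6, 6²≡17, 7²≡11, 8²≡7, 9²≡5 (mod 19).
The residues are {1, 4, 5, 6, 7, 9, 11, 16, 17}; the non-residues are the remaining 9 nonzero classes.

2,3,8,10,12,13,14,15,18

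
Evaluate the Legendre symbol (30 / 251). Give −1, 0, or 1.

-1

Euler's criterion: (30/251) ≡ 30^125 (mod 251).
30^2 ≡ 147 (mod 251)
30^4 ≡ 23 (mod 251)
30^8 ≡ 27 (mod 251)
30^16 ≡ 227 (mod 251)
30^32 ≡ 74 (mod 251)
30^64 ≡ 205 (mod 251)
30^125 = 30^(64+32+16+8+4+1) ≡ 250 (mod 251).
Result is 250 ≡ −1, so (30/251) = −1.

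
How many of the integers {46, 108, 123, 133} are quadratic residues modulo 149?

(46/149) = +1 → QR.
(108/149) = -1 → non-residue.
(123/149) = +1 → QR.
(133/149) = +1 → QR.
Total quadratic residues among the 4: 3.

3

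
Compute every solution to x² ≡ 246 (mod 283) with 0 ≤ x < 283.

Since 283 ≡ 3 (mod 4), a square root of 246 is 246^((283+1)/4) = 246^71 mod 283.
Repeated squaring: 246^2≡237, 246^4≡135, 246^8≡113, 246^16≡34, 246^32≡24, 246^64≡10 (mod 283).
246^71 = 246^(64+4+2+1) ≡ 23 (mod 283).
Check: 23² = 529 ≡ 246 (mod 283). The two roots are 23 and 260.

23, 260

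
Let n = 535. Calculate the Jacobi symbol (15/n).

0

Reciprocity: 15 ≡ 3 and 535 ≡ 3 (mod 4), so (15/535) = −(535/15).
Reduce top mod 15: now compute (10/15).
Pull out 2: since 15 ≡ 7 (mod 8), (2/15) = +1.
Reciprocity: 5 ≡ 1 and 15 ≡ 3 (mod 4), so (5/15) = +(15/5).
Reduce top mod 5: now compute (0/5).
Top reduces to 0: gcd > 1, so the symbol is 0.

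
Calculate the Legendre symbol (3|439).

-1

Euler's criterion: (3/439) ≡ 3^219 (mod 439).
3^2 ≡ 9 (mod 439)
3^4 ≡ 81 (mod 439)
3^8 ≡ 415 (mod 439)
3^16 ≡ 137 (mod 439)
3^32 ≡ 331 (mod 439)
3^64 ≡ 250 (mod 439)
3^128 ≡ 162 (mod 439)
3^219 = 3^(128+64+16+8+2+1) ≡ 438 (mod 439).
Result is 438 ≡ −1, so (3/439) = −1.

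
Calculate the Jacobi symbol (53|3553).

Reciprocity: 53 ≡ 1 and 3553 ≡ 1 (mod 4), so (53/3553) = +(3553/53).
Reduce top mod 53: now compute (2/53).
Pull out 2: since 53 ≡ 5 (mod 8), (2/53) = -1.
Reached (1/53) = 1. Collecting the sign flips along the way, the symbol is -1.

-1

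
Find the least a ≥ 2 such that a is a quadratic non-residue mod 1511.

(2/1511) = +1, so 2 is a residue.
(3/1511) = +1, so 3 is a residue.
(4/1511) = +1, so 4 is a residue.
(5/1511) = +1, so 5 is a residue.
(6/1511) = +1, so 6 is a residue.
(7/1511) = +1, so 7 is a residue.
(8/1511) = +1, so 8 is a residue.
(9/1511) = +1, so 9 is a residue.
(10/1511) = +1, so 10 is a residue.
(11/1511) = −1, so 11 is the smallest positive non-residue mod 1511.

11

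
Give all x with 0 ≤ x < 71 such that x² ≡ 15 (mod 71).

Since 71 ≡ 3 (mod 4), a square root of 15 is 15^((71+1)/4) = 15^18 mod 71.
Repeated squaring: 15^2≡12, 15^4≡2, 15^8≡4, 15^16≡16 (mod 71).
15^18 = 15^(16+2) ≡ 50 (mod 71).
Check: 50² = 2500 ≡ 15 (mod 71). The two roots are 21 and 50.

21, 50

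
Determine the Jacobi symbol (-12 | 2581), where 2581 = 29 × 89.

First reduce: -12 ≡ 2569 (mod 2581).
Reciprocity: 2569 ≡ 1 and 2581 ≡ 1 (mod 4), so (2569/2581) = +(2581/2569).
Reduce top mod 2569: now compute (12/2569).
Pull out 2^2: since 2569 ≡ 1 (mod 8), (2/2569) = +1, so (2/2569)^2 = +1.
Reciprocity: 3 ≡ 3 and 2569 ≡ 1 (mod 4), so (3/2569) = +(2569/3).
Reduce top mod 3: now compute (1/3).
Reached (1/3) = 1. Collecting the sign flips along the way, the symbol is +1.

1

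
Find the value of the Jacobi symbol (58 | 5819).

1

Pull out 2: since 5819 ≡ 3 (mod 8), (2/5819) = -1.
Reciprocity: 29 ≡ 1 and 5819 ≡ 3 (mod 4), so (29/5819) = +(5819/29).
Reduce top mod 29: now compute (19/29).
Reciprocity: 19 ≡ 3 and 29 ≡ 1 (mod 4), so (19/29) = +(29/19).
Reduce top mod 19: now compute (10/19).
Pull out 2: since 19 ≡ 3 (mod 8), (2/19) = -1.
Reciprocity: 5 ≡ 1 and 19 ≡ 3 (mod 4), so (5/19) = +(19/5).
Reduce top mod 5: now compute (4/5).
Pull out 2^2: since 5 ≡ 5 (mod 8), (2/5) = -1, so (2/5)^2 = +1.
Reached (1/5) = 1. Collecting the sign flips along the way, the symbol is +1.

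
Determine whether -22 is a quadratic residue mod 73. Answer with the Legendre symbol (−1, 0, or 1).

-1

Euler's criterion: (-22/73) ≡ 51^36 (mod 73).
51^2 ≡ 46 (mod 73)
51^4 ≡ 72 (mod 73)
51^8 ≡ 1 (mod 73)
51^16 ≡ 1 (mod 73)
51^32 ≡ 1 (mod 73)
51^36 = 51^(32+4) ≡ 72 (mod 73).
Result is 72 ≡ −1, so (-22/73) = −1.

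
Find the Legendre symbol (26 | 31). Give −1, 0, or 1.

Euler's criterion: (26/31) ≡ 26^15 (mod 31).
26^2 ≡ 25 (mod 31)
26^4 ≡ 5 (mod 31)
26^8 ≡ 25 (mod 31)
26^15 = 26^(8+4+2+1) ≡ 30 (mod 31).
Result is 30 ≡ −1, so (26/31) = −1.

-1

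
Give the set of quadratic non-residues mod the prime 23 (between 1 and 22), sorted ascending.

5, 7, 10, 11, 14, 15, 17, 19, 20, 21, 22

Square k = 1,…,11 (k and 23−k give the same square):
1²=1, 2²=4, 3²=9, 4²=16, 5²≡2, 6²≡13, 7²≡3, 8²≡18, 9²≡12, 10²≡8, 11²≡6 (mod 23).
The residues are {1, 2, 3, 4, 6, 8, 9, 12, 13, 16, 18}; the non-residues are the remaining 11 nonzero classes.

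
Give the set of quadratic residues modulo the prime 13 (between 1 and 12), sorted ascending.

Square k = 1,…,6 (k and 13−k give the same square):
1²=1, 2²=4, 3²=9, 4²≡3, 5²≡12, 6²≡10 (mod 13).
So the quadratic residues mod 13 are {1, 3, 4, 9, 10, 12}.

1,3,4,9,10,12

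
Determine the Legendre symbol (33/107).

Euler's criterion: (33/107) ≡ 33^53 (mod 107).
33^2 ≡ 19 (mod 107)
33^4 ≡ 40 (mod 107)
33^8 ≡ 102 (mod 107)
33^16 ≡ 25 (mod 107)
33^32 ≡ 90 (mod 107)
33^53 = 33^(32+16+4+1) ≡ 1 (mod 107).
Result is 1, so (33/107) = 1.

1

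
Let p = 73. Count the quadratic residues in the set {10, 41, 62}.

(10/73) = -1 → non-residue.
(41/73) = +1 → QR.
(62/73) = -1 → non-residue.
Total quadratic residues among the 3: 1.

1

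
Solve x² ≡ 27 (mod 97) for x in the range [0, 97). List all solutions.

30, 67

97 ≡ 1 (mod 4), so we find a root by search.
Trying successive values, 30² = 900 ≡ 27 (mod 97). The other root is 97 − 30 = 67.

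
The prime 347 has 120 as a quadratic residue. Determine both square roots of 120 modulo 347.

Since 347 ≡ 3 (mod 4), a square root of 120 is 120^((347+1)/4) = 120^87 mod 347.
Repeated squaring: 120^2≡173, 120^4≡87, 120^8≡282, 120^16≡61, 120^32≡251, 120^64≡194 (mod 347).
120^87 = 120^(64+16+4+2+1) ≡ 154 (mod 347).
Check: 154² = 23716 ≡ 120 (mod 347). The two roots are 154 and 193.

154, 193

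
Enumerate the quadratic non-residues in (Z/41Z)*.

Square k = 1,…,20 (k and 41−k give the same square):
1²=1, 2²=4, 3²=9, 4²=16, 5²=25, 6²=36, 7²≡8, 8²≡23, 9²≡40, 10²≡18, 11²≡39, 12²≡21, 13²≡5, 14²≡32, 15²≡20, 16²≡10, 17²≡2, 18²≡37, 19²≡33, 20²≡31 (mod 41).
The residues are {1, 2, 4, 5, 8, 9, 10, 16, 18, 20, 21, 23, 25, 31, 32, 33, 36, 37, 39, 40}; the non-residues are the remaining 20 nonzero classes.

3 6 7 11 12 13 14 15 17 19 22 24 26 27 28 29 30 34 35 38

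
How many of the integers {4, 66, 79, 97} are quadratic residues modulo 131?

1

(4/131) = +1 → QR.
(66/131) = -1 → non-residue.
(79/131) = -1 → non-residue.
(97/131) = -1 → non-residue.
Total quadratic residues among the 4: 1.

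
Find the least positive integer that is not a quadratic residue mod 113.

(2/113) = +1, so 2 is a residue.
(3/113) = −1, so 3 is the smallest positive non-residue mod 113.

3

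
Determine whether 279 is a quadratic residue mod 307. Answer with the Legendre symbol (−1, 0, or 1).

Reciprocity: 279 ≡ 3 and 307 ≡ 3 (mod 4), so (279/307) = −(307/279).
Reduce top mod 279: now compute (28/279).
Pull out 2^2: since 279 ≡ 7 (mod 8), (2/279) = +1, so (2/279)^2 = +1.
Reciprocity: 7 ≡ 3 and 279 ≡ 3 (mod 4), so (7/279) = −(279/7).
Reduce top mod 7: now compute (6/7).
Pull out 2: since 7 ≡ 7 (mod 8), (2/7) = +1.
Reciprocity: 3 ≡ 3 and 7 ≡ 3 (mod 4), so (3/7) = −(7/3).
Reduce top mod 3: now compute (1/3).
Reached (1/3) = 1. Collecting the sign flips along the way, the symbol is -1.

-1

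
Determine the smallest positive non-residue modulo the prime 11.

2

(2/11) = −1, so 2 is the smallest positive non-residue mod 11.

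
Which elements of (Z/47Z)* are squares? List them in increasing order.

1,2,3,4,6,7,8,9,12,14,16,17,18,21,24,25,27,28,32,34,36,37,42

Square k = 1,…,23 (k and 47−k give the same square):
1²=1, 2²=4, 3²=9, 4²=16, 5²=25, 6²=36, 7²≡2, 8²≡17, 9²≡34, 10²≡6, 11²≡27, 12²≡3, 13²≡28, 14²≡8, 15²≡37, 16²≡21, 17²≡7, 18²≡42, 19²≡32, 20²≡24, 21²≡18, 22²≡14, 23²≡12 (mod 47).
So the quadratic residues mod 47 are {1, 2, 3, 4, 6, 7, 8, 9, 12, 14, 16, 17, 18, 21, 24, 25, 27, 28, 32, 34, 36, 37, 42}.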